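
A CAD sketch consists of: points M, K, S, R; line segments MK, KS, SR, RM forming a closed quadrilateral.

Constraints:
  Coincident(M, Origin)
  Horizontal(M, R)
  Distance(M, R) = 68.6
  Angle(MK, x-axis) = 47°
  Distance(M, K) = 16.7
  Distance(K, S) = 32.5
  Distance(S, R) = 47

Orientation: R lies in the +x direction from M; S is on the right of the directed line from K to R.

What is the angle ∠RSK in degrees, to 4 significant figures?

92.95°

Checks: |KS| = 32.50 ✓; |SR| = 47.00 ✓.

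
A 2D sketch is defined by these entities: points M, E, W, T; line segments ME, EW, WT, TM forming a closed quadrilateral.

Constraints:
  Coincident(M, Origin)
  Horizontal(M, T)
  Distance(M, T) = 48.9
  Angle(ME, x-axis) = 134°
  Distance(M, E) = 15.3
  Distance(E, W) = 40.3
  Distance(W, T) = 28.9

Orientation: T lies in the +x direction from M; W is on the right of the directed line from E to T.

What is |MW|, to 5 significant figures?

25.483

Checks: |EW| = 40.30 ✓; |WT| = 28.90 ✓.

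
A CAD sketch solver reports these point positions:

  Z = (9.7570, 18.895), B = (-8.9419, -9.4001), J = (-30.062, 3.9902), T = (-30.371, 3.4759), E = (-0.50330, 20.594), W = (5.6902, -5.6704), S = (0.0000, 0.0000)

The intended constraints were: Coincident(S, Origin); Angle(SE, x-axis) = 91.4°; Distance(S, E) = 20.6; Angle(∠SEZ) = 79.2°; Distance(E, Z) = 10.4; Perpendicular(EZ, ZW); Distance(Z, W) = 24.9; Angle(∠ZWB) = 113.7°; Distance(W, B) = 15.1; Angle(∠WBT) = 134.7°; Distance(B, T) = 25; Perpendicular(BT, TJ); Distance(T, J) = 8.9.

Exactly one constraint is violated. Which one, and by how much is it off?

Distance(T, J) = 8.9 — off by 8.30.

S = (0.00, 0.00) ✓; SE at 91.40° ✓; |SE| = 20.60 ✓; ∠SEZ = 79.20° ✓; |EZ| = 10.40 ✓; ∠(EZ, ZW) = 90.00° ✓; |ZW| = 24.90 ✓; ∠ZWB = 113.7° ✓; |WB| = 15.10 ✓; ∠WBT = 134.7° ✓; |BT| = 25.00 ✓; ∠(BT, TJ) = 90.00° ✓; |TJ| = 0.6000 ✗.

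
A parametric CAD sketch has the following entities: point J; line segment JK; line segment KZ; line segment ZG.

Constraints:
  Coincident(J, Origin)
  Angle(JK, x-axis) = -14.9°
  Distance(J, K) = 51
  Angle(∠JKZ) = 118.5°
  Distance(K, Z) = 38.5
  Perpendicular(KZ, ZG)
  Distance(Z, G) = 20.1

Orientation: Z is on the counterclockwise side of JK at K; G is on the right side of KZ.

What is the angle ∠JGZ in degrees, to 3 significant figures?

44.1°

J is at the origin; JK runs at -14.9° with length 51.0, so K = 51.0·(cos -14.9°, sin -14.9°) = (49.3, -13.1). ∠JKZ = 118.5°, so KZ runs at -14.9° + (180° − 118.5°) = 46.6° from the x-axis; with |KZ| = 38.5, Z = K + 38.5·(cos 46.6°, sin 46.6°) = (75.7, 14.9). KZ is perpendicular to ZG; with |ZG| = 20.1 on the right of KZ, G = Z + 20.1·(0.727, -0.687) = (90.3, 1.05). Then cos ∠JGZ = GJ·GZ / (|GJ||GZ|), giving 44.1°.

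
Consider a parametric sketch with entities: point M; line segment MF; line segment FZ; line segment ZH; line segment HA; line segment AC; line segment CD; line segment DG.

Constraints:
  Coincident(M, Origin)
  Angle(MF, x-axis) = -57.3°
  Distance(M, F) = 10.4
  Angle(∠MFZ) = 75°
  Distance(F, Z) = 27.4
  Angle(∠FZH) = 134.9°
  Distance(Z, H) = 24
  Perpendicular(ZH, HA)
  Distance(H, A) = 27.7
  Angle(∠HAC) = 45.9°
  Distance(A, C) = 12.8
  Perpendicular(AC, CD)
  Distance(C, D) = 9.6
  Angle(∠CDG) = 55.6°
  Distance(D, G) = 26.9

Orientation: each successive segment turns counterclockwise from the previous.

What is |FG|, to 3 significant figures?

49.9

The perpendicularity gives CD at right angles to AC, so CD runs at 46.9°; with |CD| = 9.6, D = (11.1, 32.4). ∠CDG = 55.6° gives DG at 171° from the x-axis; with |DG| = 26.9, G = (-15.5, 36.5). Then |FG| = |G − F| = 49.9.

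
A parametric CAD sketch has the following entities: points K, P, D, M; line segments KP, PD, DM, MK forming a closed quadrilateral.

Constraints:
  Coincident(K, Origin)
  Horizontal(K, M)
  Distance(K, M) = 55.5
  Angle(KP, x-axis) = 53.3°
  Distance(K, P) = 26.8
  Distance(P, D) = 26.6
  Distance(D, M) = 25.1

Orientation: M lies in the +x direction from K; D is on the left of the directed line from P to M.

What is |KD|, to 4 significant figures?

47.75

K is at the origin; KM is horizontal with |KM| = 55.5 and M in +x, so M = (55.5, 0). KP runs at 53.3° with |KP| = 26.8, so P = (16.02, 21.49). D is determined by |PD| = 26.6 and |DM| = 25.1 together: it lies at the intersection of circle(P, 26.6) and circle(M, 25.1). With |PM| = 44.95, the foot of the radical line on PM is 23.34 from P and the perpendicular offset is √(26.6² − 23.34²) = 12.76. Taking the left-of-PM solution: D = (42.62, 21.54).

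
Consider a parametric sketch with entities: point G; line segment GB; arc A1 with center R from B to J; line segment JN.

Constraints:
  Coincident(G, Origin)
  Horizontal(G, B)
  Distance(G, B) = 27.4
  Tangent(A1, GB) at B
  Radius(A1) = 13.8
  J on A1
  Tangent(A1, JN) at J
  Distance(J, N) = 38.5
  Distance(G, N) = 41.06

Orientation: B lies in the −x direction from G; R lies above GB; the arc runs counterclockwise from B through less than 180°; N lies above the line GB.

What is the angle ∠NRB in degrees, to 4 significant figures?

131.6°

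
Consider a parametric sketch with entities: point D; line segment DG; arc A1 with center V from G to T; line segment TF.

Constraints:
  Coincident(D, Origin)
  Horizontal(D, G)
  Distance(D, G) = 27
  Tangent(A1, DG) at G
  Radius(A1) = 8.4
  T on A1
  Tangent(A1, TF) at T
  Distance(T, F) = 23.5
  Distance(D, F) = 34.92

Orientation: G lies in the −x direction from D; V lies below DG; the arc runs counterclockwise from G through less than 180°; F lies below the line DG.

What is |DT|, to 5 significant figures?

35.914

Checks: ∠(VG, GD) = 90.00° ✓; |VT| = 8.400 ✓; ∠(VT, TF) = 90.00° ✓; |TF| = 23.50 ✓; |DF| = 34.92 ✓.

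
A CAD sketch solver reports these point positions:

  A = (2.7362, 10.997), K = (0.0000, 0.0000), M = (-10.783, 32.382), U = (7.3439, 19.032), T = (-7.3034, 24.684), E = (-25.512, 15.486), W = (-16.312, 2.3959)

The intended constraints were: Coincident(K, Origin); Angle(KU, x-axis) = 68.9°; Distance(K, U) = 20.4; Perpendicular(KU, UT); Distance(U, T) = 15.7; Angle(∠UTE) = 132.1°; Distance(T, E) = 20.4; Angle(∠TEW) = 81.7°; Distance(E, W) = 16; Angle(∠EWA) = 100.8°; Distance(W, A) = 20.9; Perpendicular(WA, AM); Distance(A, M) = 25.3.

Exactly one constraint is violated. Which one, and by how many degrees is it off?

Perpendicular(WA, AM) — off by 8.00°.

K = (0.00, 0.00) ✓; KU at 68.90° ✓; |KU| = 20.40 ✓; ∠(KU, UT) = 90.00° ✓; |UT| = 15.70 ✓; ∠UTE = 132.1° ✓; |TE| = 20.40 ✓; ∠TEW = 81.70° ✓; |EW| = 16.00 ✓; ∠EWA = 100.8° ✓; |WA| = 20.90 ✓; ∠(WA, AM) = 98.00° ✗; |AM| = 25.30 ✓.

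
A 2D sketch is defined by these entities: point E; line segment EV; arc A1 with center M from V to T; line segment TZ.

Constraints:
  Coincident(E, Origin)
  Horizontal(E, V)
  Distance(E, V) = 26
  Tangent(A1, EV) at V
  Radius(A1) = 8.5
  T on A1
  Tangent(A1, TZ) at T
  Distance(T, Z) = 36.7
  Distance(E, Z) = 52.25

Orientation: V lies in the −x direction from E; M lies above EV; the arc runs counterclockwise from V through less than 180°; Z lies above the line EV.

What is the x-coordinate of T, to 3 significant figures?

-17.7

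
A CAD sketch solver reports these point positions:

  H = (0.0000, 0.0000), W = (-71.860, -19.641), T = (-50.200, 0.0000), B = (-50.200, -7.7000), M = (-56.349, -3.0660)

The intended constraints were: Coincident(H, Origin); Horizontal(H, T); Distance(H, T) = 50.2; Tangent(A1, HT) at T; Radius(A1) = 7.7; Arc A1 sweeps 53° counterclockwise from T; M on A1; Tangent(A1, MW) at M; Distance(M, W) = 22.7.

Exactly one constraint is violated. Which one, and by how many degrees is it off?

Tangent(A1, MW) at M — off by 6.10°.

H = (0.00, 0.00) ✓; H.y = 0.00, T.y = 0.00 ✓; |HT| = 50.20 ✓; ∠(BT, TH) = 90.00° ✓; |BT| = 7.700 ✓; bearing(B→M) − bearing(B→T) = 53.00° ✓; |BM| = 7.700 ✓; ∠(BM, MW) = 96.10° ✗; |MW| = 22.70 ✓.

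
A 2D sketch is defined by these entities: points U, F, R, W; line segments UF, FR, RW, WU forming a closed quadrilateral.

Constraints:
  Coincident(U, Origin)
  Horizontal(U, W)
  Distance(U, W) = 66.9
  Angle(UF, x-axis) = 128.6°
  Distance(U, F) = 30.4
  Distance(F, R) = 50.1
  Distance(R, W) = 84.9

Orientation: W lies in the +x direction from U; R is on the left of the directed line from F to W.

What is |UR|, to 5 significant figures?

64.845

U is at the origin; UW is horizontal with |UW| = 66.9 and W in +x, so W = (66.9, 0). UF runs at 128.6° with |UF| = 30.4, so F = (-18.966, 23.758). R is determined by |FR| = 50.1 and |RW| = 84.9 together: it lies at the intersection of circle(F, 50.1) and circle(W, 84.9). With |FW| = 89.092, the foot of the radical line on FW is 18.180 from F and the perpendicular offset is √(50.1² − 18.180²) = 46.685. Taking the left-of-FW solution: R = (11.005, 63.905).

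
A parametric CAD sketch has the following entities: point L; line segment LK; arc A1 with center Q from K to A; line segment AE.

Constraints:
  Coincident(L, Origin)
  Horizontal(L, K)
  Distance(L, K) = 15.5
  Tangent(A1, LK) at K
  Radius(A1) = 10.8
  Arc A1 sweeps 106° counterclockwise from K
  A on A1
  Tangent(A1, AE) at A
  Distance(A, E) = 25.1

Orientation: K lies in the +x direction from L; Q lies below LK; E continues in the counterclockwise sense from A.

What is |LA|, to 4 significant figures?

14.70

L is at the origin; L and K share the same y with |LK| = 15.5 and K on the +x side, so K = (15.50, 0.000). The tangent condition forces QK to be normal to LK, so Q = K + (0, -10.8) = (15.50, -10.80). On A1, K sits at bearing 90° from Q; a 106° counterclockwise sweep puts A at bearing 196°, so A = Q + 10.8·(cos 196°, sin 196°) = (5.118, -13.78). Then |LA| = |A − L| = 14.70.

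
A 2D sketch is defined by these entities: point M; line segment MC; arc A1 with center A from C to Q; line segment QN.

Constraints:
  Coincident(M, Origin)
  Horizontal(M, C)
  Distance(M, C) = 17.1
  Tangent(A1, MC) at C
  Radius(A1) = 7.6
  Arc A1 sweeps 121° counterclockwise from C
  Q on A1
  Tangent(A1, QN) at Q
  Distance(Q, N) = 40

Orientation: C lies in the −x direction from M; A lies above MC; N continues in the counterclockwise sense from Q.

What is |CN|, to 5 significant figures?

47.918

M is at the origin; MC is horizontal with |MC| = 17.1 and C on the −x side, so C = (-17.100, 0.0000). Since A1 is tangent to MC there, AC ⟂ MC, so A = C + (0, 7.6) = (-17.100, 7.6000). On A1, C sits at bearing -90° from A; a 121° counterclockwise sweep puts Q at bearing 31°, so Q = A + 7.6·(cos 31°, sin 31°) = (-10.586, 11.514). Since A1 is tangent to QN there, AQ ⟂ QN, so QN runs along (−sin 31°, cos 31°); with |QN| = 40.0, N = (-31.187, 45.801). Then |CN| = |N − C| = 47.918.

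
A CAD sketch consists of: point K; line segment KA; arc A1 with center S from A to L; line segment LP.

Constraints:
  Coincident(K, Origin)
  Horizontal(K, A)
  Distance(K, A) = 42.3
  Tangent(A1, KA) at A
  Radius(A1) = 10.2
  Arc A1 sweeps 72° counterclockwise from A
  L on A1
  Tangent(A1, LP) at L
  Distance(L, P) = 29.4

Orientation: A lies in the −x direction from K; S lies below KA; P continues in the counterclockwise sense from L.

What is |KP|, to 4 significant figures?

70.41

K is at the origin; KA is horizontal with |KA| = 42.3 and A on the −x side, so A = (-42.30, 0.000). The tangent condition forces SA to be normal to KA, so S = A + (0, -10.2) = (-42.30, -10.20). On A1, A sits at bearing 90° from S; a 72° counterclockwise sweep puts L at bearing 162°, so L = S + 10.2·(cos 162°, sin 162°) = (-52.00, -7.048). A1 meets LP tangentially, so SL is at right angles to LP, so LP runs along (−sin 162°, cos 162°); with |LP| = 29.4, P = (-61.09, -35.01). Then |KP| = |P − K| = 70.41.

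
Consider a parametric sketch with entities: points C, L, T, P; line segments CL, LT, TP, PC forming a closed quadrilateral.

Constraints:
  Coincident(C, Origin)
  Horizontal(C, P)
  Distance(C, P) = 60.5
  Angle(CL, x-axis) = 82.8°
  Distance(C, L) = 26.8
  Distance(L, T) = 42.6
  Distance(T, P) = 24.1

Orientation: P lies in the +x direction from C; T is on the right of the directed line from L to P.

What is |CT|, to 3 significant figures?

36.4

Checks: |LT| = 42.60 ✓; |TP| = 24.10 ✓.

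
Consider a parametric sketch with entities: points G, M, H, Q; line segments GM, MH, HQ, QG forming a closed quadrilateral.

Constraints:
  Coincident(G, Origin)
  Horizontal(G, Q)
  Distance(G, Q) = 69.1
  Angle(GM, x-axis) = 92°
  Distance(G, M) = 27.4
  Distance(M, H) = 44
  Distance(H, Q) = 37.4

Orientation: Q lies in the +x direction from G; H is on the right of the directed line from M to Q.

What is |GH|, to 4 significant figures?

31.82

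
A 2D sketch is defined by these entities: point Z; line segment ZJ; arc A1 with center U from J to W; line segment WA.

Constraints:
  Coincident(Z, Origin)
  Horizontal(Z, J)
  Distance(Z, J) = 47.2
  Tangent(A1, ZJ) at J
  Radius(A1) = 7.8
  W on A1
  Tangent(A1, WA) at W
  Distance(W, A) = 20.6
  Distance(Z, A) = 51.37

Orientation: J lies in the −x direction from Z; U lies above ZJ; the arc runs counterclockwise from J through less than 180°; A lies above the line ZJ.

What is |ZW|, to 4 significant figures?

40.45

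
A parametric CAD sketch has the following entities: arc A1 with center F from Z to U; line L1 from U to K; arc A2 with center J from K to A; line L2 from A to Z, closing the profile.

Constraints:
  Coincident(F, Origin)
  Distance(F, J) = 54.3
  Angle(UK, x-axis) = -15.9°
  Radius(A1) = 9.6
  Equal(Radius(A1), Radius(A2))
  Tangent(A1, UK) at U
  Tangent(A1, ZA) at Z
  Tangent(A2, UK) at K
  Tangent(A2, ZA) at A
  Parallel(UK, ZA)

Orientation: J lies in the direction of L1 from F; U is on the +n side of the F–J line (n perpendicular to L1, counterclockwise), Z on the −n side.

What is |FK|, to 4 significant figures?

55.14

Tangency of A1 to both parallel lines with radius 9.6 puts U and Z at F ± 9.6·n: U = (2.630, 9.233), Z = (-2.630, -9.233). Equal radii place K and A the same way about J: K = J + 9.6·n = (54.85, -5.643), A = J − 9.6·n = (49.59, -24.11). Then |FK| = |K − F| = 55.14.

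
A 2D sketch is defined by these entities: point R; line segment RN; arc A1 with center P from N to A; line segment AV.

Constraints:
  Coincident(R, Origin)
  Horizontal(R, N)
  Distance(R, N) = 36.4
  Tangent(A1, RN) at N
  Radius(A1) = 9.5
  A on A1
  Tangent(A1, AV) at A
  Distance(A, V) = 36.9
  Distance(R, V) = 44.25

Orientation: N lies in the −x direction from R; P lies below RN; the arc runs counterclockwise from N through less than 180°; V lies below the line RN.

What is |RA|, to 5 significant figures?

45.885

Checks: ∠(PN, NR) = 90.00° ✓; |PN| = 9.500 ✓; |PA| = 9.500 ✓; ∠(PA, AV) = 90.00° ✓; |AV| = 36.90 ✓; |RV| = 44.25 ✓.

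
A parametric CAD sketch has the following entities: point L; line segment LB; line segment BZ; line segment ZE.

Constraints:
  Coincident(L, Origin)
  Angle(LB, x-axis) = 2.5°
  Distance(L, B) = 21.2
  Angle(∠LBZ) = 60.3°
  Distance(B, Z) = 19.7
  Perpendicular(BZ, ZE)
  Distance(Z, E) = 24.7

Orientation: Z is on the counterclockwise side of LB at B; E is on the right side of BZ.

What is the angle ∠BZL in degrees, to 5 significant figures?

63.463°

L is at the origin; LB runs at 2.5° with length 21.2, so B = 21.2·(cos 2.5°, sin 2.5°) = (21.180, 0.92473). ∠LBZ = 60.3°, so BZ runs at 2.5° + (180° − 60.3°) = 122.20° from the x-axis; with |BZ| = 19.7, Z = B + 19.7·(cos 122.20°, sin 122.20°) = (10.682, 17.595). Then cos ∠BZL = ZB·ZL / (|ZB||ZL|), giving 63.463°.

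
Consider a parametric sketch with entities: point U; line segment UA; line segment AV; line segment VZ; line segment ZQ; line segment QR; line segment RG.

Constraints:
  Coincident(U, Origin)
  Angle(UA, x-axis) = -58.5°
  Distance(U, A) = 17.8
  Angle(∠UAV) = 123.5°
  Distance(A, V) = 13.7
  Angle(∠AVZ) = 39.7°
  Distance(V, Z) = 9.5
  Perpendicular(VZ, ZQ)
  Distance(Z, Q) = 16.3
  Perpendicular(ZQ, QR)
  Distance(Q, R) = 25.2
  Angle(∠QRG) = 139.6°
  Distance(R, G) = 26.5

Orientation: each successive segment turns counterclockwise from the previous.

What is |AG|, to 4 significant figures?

47.41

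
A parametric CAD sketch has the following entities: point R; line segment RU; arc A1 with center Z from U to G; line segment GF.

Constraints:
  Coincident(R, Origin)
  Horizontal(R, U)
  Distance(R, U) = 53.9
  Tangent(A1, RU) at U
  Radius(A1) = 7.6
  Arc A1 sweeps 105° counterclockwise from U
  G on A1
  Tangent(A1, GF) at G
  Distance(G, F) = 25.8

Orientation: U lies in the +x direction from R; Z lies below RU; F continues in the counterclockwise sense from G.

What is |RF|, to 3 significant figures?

63.4

R is at the origin; RU is horizontal with |RU| = 53.9 and U on the +x side, so U = (53.9, 0.00). Since A1 is tangent to RU there, ZU ⟂ RU, so Z = U + (0, -7.6) = (53.9, -7.60). On A1, U sits at bearing 90° from Z; a 105° counterclockwise sweep puts G at bearing 195°, so G = Z + 7.6·(cos 195°, sin 195°) = (46.6, -9.57). A1 meets GF tangentially, so ZG is at right angles to GF, so GF runs along (−sin 195°, cos 195°); with |GF| = 25.8, F = (53.2, -34.5). Then |RF| = |F − R| = 63.4.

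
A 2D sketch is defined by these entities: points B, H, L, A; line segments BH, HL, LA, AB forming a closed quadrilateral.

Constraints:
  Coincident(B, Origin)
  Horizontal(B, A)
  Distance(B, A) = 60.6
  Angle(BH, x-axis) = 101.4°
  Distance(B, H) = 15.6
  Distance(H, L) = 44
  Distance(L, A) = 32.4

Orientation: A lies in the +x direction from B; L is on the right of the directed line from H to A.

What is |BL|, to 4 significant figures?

33.35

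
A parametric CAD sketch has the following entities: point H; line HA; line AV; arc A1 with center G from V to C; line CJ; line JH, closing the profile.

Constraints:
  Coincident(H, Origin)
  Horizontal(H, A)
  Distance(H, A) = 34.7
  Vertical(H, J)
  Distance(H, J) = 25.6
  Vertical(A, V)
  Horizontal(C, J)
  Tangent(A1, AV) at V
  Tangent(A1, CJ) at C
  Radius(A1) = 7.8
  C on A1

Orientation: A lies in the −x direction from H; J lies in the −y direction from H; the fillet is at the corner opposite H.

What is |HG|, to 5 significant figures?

32.256

H and J share the same x with |HJ| = 25.6 and J on the −y side, so J = (0.0000, -25.600). The virtual corner opposite H is at (-34.700, -25.600). The tangent condition forces GV to be normal to AV and tangency of A1 to CJ means the radius GC is perpendicular to CJ, with radius 7.8, so the center G sits 7.8 in from both sides at G = (-26.900, -17.800). Then |HG| = |G − H| = 32.256.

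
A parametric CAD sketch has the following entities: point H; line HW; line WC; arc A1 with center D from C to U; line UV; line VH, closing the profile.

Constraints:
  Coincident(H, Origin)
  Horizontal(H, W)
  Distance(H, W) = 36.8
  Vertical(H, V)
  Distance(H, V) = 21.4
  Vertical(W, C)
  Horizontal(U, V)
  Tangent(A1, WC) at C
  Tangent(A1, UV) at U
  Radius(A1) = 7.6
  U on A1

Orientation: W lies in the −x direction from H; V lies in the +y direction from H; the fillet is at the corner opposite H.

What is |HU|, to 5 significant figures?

36.202

H is at the origin; H and W share the same y with |HW| = 36.8 and W on the −x side, so W = (-36.800, 0.0000). HV is vertical with |HV| = 21.4 and V on the +y side, so V = (0.0000, 21.400). The virtual corner opposite H is at (-36.800, 21.400). A1 meets WC tangentially, so DC is at right angles to WC and the tangent condition forces DU to be normal to UV, with radius 7.6, so the center D sits 7.6 in from both sides at D = (-29.200, 13.800). That places the tangent points at C = (-36.800, 13.800) on WC and U = (-29.200, 21.400) on UV. Then |HU| = |U − H| = 36.202.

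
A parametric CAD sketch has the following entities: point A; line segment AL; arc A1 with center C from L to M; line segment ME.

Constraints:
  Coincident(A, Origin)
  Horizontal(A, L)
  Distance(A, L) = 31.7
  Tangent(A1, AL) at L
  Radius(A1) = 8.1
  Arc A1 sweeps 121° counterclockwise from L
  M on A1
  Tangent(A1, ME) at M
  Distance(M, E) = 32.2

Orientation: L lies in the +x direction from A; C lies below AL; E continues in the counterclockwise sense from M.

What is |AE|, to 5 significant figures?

57.436

A is at the origin; A and L share the same y with |AL| = 31.7 and L on the +x side, so L = (31.700, 0.0000). Since A1 is tangent to AL there, CL ⟂ AL, so C = L + (0, -8.1) = (31.700, -8.1000). On A1, L sits at bearing 90° from C; a 121° counterclockwise sweep puts M at bearing 211°, so M = C + 8.1·(cos 211°, sin 211°) = (24.757, -12.272). The tangent condition forces CM to be normal to ME, so ME runs along (−sin 211°, cos 211°); with |ME| = 32.2, E = (41.341, -39.873). Then |AE| = |E − A| = 57.436.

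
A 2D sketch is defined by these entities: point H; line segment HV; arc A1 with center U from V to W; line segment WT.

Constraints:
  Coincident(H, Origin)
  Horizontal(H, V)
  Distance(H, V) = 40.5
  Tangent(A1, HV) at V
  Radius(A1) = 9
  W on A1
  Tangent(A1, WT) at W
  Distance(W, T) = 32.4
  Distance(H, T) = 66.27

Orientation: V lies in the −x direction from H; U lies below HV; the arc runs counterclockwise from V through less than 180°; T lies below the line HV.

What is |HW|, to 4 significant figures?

50.13

Checks: ∠(UV, VH) = 90.00° ✓; |UW| = 9.000 ✓; ∠(UW, WT) = 90.00° ✓; |WT| = 32.40 ✓; |HT| = 66.27 ✓.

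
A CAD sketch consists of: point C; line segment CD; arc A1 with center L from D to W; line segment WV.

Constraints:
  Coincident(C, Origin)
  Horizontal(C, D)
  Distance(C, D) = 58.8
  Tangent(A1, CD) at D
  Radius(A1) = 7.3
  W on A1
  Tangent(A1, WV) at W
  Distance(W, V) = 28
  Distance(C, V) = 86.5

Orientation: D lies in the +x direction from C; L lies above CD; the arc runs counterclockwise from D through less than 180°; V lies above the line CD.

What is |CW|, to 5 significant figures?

64.055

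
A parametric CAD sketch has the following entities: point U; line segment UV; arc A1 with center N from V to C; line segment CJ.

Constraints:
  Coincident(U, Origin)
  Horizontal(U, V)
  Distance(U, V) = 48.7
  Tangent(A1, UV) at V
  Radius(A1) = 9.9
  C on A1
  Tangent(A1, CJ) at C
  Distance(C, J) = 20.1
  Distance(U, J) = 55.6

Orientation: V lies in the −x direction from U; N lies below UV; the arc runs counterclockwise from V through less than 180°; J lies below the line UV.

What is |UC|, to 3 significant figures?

58.9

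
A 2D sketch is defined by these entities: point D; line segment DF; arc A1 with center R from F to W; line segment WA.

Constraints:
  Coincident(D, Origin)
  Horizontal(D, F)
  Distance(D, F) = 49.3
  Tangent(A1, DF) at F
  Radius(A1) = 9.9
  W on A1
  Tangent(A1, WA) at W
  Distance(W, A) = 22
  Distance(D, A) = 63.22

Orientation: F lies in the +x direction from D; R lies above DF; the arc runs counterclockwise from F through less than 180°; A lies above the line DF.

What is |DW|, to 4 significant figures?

60.17

D is at the origin; D and F share the same y with |DF| = 49.3 and F on the +x side, so F = (49.30, 0.000). Since A1 is tangent to DF there, RF ⟂ DF, so R = F + (0, 9.9) = (49.30, 9.900). Since RW ⟂ WA (tangency), |RA| = √(9.9² + 22.0²) = 24.12 regardless of where W sits on A1. So A lies on both circle(D, 63.22) and circle(R, 24.12); the above-DF intersection is A = (53.52, 33.65). W is the foot of the tangent from A: W = (58.90, 12.32).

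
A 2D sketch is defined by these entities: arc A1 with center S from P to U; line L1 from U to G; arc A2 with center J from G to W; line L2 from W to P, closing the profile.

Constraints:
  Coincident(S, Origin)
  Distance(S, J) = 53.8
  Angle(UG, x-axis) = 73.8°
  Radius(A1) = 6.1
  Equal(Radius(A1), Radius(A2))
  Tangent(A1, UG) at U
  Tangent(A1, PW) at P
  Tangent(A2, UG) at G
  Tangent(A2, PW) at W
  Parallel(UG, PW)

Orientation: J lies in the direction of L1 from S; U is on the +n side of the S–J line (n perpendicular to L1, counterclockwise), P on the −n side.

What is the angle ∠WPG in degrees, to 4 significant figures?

12.78°

The slot axis is L1's direction at 73.8°, so u = (cos 73.8°, sin 73.8°) = (0.2790, 0.9603) and n = (−sin 73.8°, cos 73.8°) = (-0.9603, 0.2790). S is at the origin and J lies 53.8 along u from S, so J = 53.8·u = (15.01, 51.66). Tangency of A1 to both parallel lines with radius 6.1 puts U and P at S ± 6.1·n: U = (-5.858, 1.702), P = (5.858, -1.702). Equal radii place G and W the same way about J: G = J + 6.1·n = (9.152, 53.37), W = J − 6.1·n = (20.87, 49.96). Then cos ∠WPG = PW·PG / (|PW||PG|), giving 12.78°.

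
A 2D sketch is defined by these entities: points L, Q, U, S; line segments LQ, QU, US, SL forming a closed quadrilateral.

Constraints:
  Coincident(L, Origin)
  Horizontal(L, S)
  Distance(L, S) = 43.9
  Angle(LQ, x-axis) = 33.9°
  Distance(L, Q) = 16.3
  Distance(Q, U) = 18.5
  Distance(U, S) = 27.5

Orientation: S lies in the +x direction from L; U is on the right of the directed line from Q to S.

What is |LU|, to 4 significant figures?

19.97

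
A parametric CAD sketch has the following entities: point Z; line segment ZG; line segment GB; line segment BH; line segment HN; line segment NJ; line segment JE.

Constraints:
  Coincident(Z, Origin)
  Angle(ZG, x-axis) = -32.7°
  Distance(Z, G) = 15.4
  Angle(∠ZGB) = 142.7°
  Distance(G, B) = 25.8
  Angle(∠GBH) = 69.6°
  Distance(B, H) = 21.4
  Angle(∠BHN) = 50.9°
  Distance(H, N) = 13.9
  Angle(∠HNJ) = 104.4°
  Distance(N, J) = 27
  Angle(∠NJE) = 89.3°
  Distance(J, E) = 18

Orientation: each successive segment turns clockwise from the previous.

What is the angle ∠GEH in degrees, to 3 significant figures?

38.9°

Z is at the origin; ZG runs at -32.7° with length 15.4, so G = (13.0, -8.32). ∠ZGB = 142.7° gives GB at -70.0° from the x-axis; with |GB| = 25.8, B = (21.8, -32.6). ∠GBH = 69.6° gives BH at 180° from the x-axis; with |BH| = 21.4, H = (0.384, -32.4). ∠BHN = 50.9° gives HN at 50.5° from the x-axis; with |HN| = 13.9, N = (9.23, -21.7). ∠HNJ = 104.4° gives NJ at -25.1° from the x-axis; with |NJ| = 27.0, J = (33.7, -33.1). ∠NJE = 89.3° gives JE at -116° from the x-axis; with |JE| = 18.0, E = (25.8, -49.3). Then cos ∠GEH = EG·EH / (|EG||EH|), giving 38.9°.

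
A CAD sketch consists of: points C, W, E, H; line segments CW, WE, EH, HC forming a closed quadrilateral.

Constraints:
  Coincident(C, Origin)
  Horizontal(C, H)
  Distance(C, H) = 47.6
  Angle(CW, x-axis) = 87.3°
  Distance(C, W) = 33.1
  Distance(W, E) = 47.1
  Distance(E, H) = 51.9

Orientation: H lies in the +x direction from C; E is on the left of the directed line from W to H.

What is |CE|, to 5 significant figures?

68.478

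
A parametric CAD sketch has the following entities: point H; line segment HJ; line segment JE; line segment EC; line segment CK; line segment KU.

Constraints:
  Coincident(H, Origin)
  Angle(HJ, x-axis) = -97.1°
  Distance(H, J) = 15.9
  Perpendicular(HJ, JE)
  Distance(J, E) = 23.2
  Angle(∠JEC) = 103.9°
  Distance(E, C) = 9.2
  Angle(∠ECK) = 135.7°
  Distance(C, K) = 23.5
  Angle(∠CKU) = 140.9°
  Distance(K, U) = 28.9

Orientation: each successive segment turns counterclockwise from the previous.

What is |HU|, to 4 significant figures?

27.06

H is at the origin; HJ runs at -97.1° with length 15.9, so J = (-1.965, -15.78). HJ ⟂ JE, so JE runs at -7.100°; with |JE| = 23.2, E = (21.06, -18.65). ∠JEC = 103.9° gives EC at 69.00° from the x-axis; with |EC| = 9.2, C = (24.35, -10.06). ∠ECK = 135.7° gives CK at 113.3° from the x-axis; with |CK| = 23.5, K = (15.06, 11.53). ∠CKU = 140.9° gives KU at 152.4° from the x-axis; with |KU| = 28.9, U = (-10.55, 24.92). Then |HU| = |U − H| = 27.06.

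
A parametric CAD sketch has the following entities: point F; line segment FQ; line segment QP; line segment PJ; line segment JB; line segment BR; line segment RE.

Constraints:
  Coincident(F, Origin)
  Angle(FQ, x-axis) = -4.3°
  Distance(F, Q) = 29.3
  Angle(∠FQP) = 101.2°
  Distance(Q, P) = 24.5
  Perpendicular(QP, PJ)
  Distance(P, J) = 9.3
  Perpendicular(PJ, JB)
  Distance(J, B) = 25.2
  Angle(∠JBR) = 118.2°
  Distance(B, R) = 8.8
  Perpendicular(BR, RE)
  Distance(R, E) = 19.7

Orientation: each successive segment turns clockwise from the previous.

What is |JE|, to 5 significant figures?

20.860

F is at the origin; FQ runs at -4.3° with length 29.3, so Q = (29.218, -2.1969). ∠FQP = 101.2° gives QP at -83.100° from the x-axis; with |QP| = 24.5, P = (32.161, -26.519). QP ⟂ PJ, so PJ runs at -173.10°; with |PJ| = 9.3, J = (22.928, -27.637). PJ is perpendicular to JB, so JB runs at 96.900°; with |JB| = 25.2, B = (19.901, -2.6192). ∠JBR = 118.2° gives BR at 35.100° from the x-axis; with |BR| = 8.8, R = (27.101, 2.4408). The perpendicularity gives RE at right angles to BR, so RE runs at -54.900°; with |RE| = 19.7, E = (38.428, -13.677). Then |JE| = |E − J| = 20.860.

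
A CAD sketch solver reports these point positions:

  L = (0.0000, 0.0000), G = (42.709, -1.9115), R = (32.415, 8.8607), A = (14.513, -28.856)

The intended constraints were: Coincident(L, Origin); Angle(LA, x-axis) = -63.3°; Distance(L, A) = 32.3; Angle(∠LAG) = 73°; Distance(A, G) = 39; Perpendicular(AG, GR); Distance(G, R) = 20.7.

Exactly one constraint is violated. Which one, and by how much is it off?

Distance(G, R) = 20.7 — off by 5.80.

L = (0.00, 0.00) ✓; LA at -63.30° ✓; |LA| = 32.30 ✓; ∠LAG = 73.00° ✓; |AG| = 39.00 ✓; ∠(AG, GR) = 90.00° ✓; |GR| = 14.90 ✗.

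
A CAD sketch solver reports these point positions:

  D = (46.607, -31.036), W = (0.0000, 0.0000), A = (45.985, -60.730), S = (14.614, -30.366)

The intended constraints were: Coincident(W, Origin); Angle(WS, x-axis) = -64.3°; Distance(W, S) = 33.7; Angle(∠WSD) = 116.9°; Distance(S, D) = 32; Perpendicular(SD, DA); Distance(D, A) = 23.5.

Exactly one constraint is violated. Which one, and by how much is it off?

Distance(D, A) = 23.5 — off by 6.20.

W = (0.00, 0.00) ✓; WS at -64.30° ✓; |WS| = 33.70 ✓; ∠WSD = 116.9° ✓; |SD| = 32.00 ✓; ∠(SD, DA) = 90.00° ✓; |DA| = 29.70 ✗.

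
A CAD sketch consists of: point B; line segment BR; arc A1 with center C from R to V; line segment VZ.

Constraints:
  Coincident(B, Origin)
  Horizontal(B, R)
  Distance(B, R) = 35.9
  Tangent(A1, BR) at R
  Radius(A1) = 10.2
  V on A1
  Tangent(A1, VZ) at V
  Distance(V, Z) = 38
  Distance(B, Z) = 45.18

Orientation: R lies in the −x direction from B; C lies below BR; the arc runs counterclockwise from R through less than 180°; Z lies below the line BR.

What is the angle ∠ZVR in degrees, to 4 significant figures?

110.6°

Checks: |CV| = 10.20 ✓; ∠(CV, VZ) = 90.00° ✓; |VZ| = 38.00 ✓; |BZ| = 45.18 ✓.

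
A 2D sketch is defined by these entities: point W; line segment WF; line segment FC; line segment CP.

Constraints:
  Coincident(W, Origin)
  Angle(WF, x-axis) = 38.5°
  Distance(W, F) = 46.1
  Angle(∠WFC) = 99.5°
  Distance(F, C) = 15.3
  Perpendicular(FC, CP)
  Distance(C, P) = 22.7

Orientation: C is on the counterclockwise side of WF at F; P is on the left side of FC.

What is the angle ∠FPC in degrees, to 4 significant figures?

33.98°

∠WFC = 99.5°, so FC runs at 38.5° + (180° − 99.5°) = 119.0° from the x-axis; with |FC| = 15.3, C = F + 15.3·(cos 119.0°, sin 119.0°) = (28.66, 42.08). The perpendicularity gives CP at right angles to FC; with |CP| = 22.7 on the left of FC, P = C + 22.7·(-0.8746, -0.4848) = (8.807, 31.07). Then cos ∠FPC = PF·PC / (|PF||PC|), giving 33.98°.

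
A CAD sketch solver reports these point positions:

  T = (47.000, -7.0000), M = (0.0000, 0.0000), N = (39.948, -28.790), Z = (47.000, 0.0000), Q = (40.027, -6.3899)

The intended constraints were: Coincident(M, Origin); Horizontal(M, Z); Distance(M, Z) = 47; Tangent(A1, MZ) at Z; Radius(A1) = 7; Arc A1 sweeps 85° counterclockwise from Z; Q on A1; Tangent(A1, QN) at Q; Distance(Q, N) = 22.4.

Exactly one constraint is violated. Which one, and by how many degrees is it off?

Tangent(A1, QN) at Q — off by 4.80°.

M = (0.00, 0.00) ✓; M.y = 0.00, Z.y = 0.00 ✓; |MZ| = 47.00 ✓; ∠(TZ, ZM) = 90.00° ✓; |TZ| = 7.000 ✓; bearing(T→Q) − bearing(T→Z) = 85.00° ✓; |TQ| = 7.000 ✓; ∠(TQ, QN) = 85.20° ✗; |QN| = 22.40 ✓.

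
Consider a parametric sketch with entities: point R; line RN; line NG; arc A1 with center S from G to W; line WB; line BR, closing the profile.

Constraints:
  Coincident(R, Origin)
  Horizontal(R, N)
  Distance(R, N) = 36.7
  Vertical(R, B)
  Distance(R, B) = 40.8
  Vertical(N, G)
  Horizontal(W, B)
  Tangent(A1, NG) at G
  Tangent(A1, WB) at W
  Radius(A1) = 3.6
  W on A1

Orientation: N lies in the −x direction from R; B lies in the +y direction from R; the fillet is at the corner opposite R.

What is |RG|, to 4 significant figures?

52.26

The virtual corner opposite R is at (-36.70, 40.80). The tangent condition forces SG to be normal to NG and tangency of A1 to WB means the radius SW is perpendicular to WB, with radius 3.6, so the center S sits 3.6 in from both sides at S = (-33.10, 37.20). That places the tangent points at G = (-36.70, 37.20) on NG and W = (-33.10, 40.80) on WB. Then |RG| = |G − R| = 52.26.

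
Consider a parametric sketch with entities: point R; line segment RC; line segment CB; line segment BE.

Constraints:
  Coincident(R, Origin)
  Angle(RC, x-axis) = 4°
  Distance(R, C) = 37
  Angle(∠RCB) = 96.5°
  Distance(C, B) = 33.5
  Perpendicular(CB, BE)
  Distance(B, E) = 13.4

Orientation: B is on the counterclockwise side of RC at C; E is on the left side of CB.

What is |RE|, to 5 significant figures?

44.342

R is at the origin; RC runs at 4.0° with length 37.0, so C = 37.0·(cos 4.0°, sin 4.0°) = (36.910, 2.5810). ∠RCB = 96.5°, so CB runs at 4.0° + (180° − 96.5°) = 87.500° from the x-axis; with |CB| = 33.5, B = C + 33.5·(cos 87.500°, sin 87.500°) = (38.371, 36.049). CB is perpendicular to BE; with |BE| = 13.4 on the left of CB, E = B + 13.4·(-0.99905, 0.043619) = (24.984, 36.634). Then |RE| = |E − R| = 44.342.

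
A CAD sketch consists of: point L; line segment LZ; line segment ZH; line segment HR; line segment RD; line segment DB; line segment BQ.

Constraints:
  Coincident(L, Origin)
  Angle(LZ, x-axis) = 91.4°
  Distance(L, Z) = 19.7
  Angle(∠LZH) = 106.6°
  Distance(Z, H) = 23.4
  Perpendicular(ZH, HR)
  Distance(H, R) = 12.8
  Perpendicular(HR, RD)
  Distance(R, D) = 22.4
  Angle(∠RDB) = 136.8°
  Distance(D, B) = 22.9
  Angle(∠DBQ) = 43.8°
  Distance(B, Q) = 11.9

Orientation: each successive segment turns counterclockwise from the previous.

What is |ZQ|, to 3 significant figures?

4.84

L is at the origin; LZ runs at 91.4° with length 19.7, so Z = (-0.481, 19.7). ∠LZH = 106.6° gives ZH at 165° from the x-axis; with |ZH| = 23.4, H = (-23.1, 25.8). The perpendicularity gives HR at right angles to ZH, so HR runs at -105°; with |HR| = 12.8, R = (-26.4, 13.5). HR is perpendicular to RD, so RD runs at -15.2°; with |RD| = 22.4, D = (-4.80, 7.60). ∠RDB = 136.8° gives DB at 28.0° from the x-axis; with |DB| = 22.9, B = (15.4, 18.4). ∠DBQ = 43.8° gives BQ at 164° from the x-axis; with |BQ| = 11.9, Q = (3.97, 21.6). Then |ZQ| = |Q − Z| = 4.84.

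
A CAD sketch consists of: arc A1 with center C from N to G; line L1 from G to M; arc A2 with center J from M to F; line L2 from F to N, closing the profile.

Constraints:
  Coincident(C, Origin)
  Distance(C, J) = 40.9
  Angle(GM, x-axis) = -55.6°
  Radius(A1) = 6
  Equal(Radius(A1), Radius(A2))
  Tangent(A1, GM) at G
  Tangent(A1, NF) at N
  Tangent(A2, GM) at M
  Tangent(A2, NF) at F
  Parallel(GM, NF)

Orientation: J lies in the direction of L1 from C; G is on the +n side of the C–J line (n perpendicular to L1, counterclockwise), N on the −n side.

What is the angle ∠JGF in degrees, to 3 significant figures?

8.01°

Tangency of A1 to both parallel lines with radius 6.0 puts G and N at C ± 6.0·n: G = (4.95, 3.39), N = (-4.95, -3.39). Equal radii place M and F the same way about J: M = J + 6.0·n = (28.1, -30.4), F = J − 6.0·n = (18.2, -37.1). Then cos ∠JGF = GJ·GF / (|GJ||GF|), giving 8.01°.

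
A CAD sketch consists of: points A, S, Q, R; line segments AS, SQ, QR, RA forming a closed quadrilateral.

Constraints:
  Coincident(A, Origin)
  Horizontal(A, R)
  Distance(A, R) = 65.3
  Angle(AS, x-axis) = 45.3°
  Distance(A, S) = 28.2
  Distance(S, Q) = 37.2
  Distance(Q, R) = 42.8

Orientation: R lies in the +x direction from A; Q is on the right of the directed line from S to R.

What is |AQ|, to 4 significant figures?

30.78

Checks: |SQ| = 37.20 ✓; |QR| = 42.80 ✓.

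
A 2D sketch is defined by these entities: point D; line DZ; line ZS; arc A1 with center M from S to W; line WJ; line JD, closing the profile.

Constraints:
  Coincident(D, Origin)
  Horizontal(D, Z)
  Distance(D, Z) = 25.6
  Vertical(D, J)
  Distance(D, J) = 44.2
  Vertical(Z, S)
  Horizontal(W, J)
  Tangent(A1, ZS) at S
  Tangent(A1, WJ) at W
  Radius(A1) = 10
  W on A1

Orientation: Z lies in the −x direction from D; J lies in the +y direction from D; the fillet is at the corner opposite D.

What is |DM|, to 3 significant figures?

37.6

D is at the origin; DZ is horizontal with |DZ| = 25.6 and Z on the −x side, so Z = (-25.6, 0.00). DJ is vertical with |DJ| = 44.2 and J on the +y side, so J = (0.00, 44.2). The virtual corner opposite D is at (-25.6, 44.2). Since A1 is tangent to ZS there, MS ⟂ ZS and the tangent condition forces MW to be normal to WJ, with radius 10.0, so the center M sits 10.0 in from both sides at M = (-15.6, 34.2). Then |DM| = |M − D| = 37.6.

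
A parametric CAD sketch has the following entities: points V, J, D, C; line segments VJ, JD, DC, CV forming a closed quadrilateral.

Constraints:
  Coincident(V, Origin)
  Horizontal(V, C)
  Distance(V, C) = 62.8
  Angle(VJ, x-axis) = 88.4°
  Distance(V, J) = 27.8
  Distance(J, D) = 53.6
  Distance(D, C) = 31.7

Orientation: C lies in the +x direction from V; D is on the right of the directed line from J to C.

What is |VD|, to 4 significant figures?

37.09

Checks: |VC| = 62.80 ✓; |VJ| = 27.80 ✓; |JD| = 53.60 ✓; |DC| = 31.70 ✓.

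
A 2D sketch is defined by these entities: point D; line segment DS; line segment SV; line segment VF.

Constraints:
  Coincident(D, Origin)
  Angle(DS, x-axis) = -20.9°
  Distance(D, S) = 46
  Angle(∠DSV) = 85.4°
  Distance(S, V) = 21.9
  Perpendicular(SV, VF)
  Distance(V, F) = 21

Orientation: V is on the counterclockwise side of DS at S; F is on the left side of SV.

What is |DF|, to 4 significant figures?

30.81

∠DSV = 85.4°, so SV runs at -20.9° + (180° − 85.4°) = 73.70° from the x-axis; with |SV| = 21.9, V = S + 21.9·(cos 73.70°, sin 73.70°) = (49.12, 4.610). The perpendicularity gives VF at right angles to SV; with |VF| = 21.0 on the left of SV, F = V + 21.0·(-0.9598, 0.2807) = (28.96, 10.50). Then |DF| = |F − D| = 30.81.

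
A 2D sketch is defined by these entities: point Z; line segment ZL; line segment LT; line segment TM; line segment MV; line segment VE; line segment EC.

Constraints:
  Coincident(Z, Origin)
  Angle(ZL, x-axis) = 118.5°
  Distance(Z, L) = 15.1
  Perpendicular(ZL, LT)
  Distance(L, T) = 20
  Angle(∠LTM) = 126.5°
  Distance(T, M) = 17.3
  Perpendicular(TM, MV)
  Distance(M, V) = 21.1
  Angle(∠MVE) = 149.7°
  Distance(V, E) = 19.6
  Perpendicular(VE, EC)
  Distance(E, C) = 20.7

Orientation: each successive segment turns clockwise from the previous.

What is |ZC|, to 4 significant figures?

11.00

Z is at the origin; ZL runs at 118.5° with length 15.1, so L = (-7.205, 13.27). ZL ⟂ LT, so LT runs at 28.50°; with |LT| = 20.0, T = (10.37, 22.81). ∠LTM = 126.5° gives TM at -25.00° from the x-axis; with |TM| = 17.3, M = (26.05, 15.50). TM ⟂ MV, so MV runs at -115.0°; with |MV| = 21.1, V = (17.13, -3.621). ∠MVE = 149.7° gives VE at -145.3° from the x-axis; with |VE| = 19.6, E = (1.019, -14.78). VE ⟂ EC, so EC runs at 124.7°; with |EC| = 20.7, C = (-10.76, 2.239). Then |ZC| = |C − Z| = 11.00.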